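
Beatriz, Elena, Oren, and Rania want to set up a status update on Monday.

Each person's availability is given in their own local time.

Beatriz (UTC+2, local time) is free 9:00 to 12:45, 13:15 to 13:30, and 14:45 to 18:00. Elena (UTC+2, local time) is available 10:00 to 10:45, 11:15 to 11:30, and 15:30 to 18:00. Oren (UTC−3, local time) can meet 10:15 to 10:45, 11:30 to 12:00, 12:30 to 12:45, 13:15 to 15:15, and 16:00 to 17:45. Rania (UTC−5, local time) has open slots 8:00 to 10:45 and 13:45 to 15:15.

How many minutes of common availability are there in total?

60 minutes

Beatriz → UTC: 07:00–10:45, 11:15–11:30, 12:45–16:00.
Elena → UTC: 08:00–08:45, 09:15–09:30, 13:30–16:00.
Oren → UTC: 13:15–13:45, 14:30–15:00, 15:30–15:45, 16:15–18:15, 19:00–20:45.
Rania → UTC: 13:00–15:45, 18:45–20:15.
Beatriz ∩ Elena: 08:00–08:45, 09:15–09:30, 13:30–16:00.
Beatriz ∩ Elena ∩ Oren: 13:30–13:45, 14:30–15:00, 15:30–15:45.
Beatriz ∩ Elena ∩ Oren ∩ Rania: 13:30–13:45, 14:30–15:00, 15:30–15:45.
Total common minutes: 15 + 30 + 15 = 60.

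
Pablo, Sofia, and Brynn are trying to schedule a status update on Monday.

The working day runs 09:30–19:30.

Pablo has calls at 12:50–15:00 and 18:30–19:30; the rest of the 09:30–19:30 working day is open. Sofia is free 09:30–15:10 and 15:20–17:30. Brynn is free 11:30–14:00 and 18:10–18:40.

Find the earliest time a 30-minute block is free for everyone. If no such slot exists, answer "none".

Pablo free within 09:30–19:30: 09:30–12:50, 15:00–18:30.
Pablo ∩ Sofia: 09:30–12:50, 15:00–15:10, 15:20–17:30.
Pablo ∩ Sofia ∩ Brynn: 11:30–12:50.
Windows ≥ 30 min: 11:30–12:50.
Earliest such window starts at 11:30.

11:30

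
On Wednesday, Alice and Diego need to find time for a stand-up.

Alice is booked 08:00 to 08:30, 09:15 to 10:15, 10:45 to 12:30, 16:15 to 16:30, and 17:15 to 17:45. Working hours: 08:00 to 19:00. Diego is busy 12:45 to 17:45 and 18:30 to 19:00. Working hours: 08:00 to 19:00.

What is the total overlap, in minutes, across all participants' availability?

Alice free within 08:00–19:00: 08:30–09:15, 10:15–10:45, 12:30–16:15, 16:30–17:15, 17:45–19:00.
Diego free within 08:00–19:00: 08:00–12:45, 17:45–18:30.
Alice ∩ Diego: 08:30–09:15, 10:15–10:45, 12:30–12:45, 17:45–18:30.
Total common minutes: 45 + 30 + 15 + 45 = 135.

135 minutes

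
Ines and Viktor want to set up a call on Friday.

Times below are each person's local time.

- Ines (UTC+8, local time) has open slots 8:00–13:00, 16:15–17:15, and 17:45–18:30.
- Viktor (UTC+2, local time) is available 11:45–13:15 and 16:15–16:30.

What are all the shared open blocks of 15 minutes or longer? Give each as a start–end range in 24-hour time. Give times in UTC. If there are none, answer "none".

09:45–10:30

Ines → UTC: 00:00–05:00, 08:15–09:15, 09:45–10:30.
Viktor → UTC: 09:45–11:15, 14:15–14:30.
Ines ∩ Viktor: 09:45–10:30.
Windows ≥ 15 min: 09:45–10:30.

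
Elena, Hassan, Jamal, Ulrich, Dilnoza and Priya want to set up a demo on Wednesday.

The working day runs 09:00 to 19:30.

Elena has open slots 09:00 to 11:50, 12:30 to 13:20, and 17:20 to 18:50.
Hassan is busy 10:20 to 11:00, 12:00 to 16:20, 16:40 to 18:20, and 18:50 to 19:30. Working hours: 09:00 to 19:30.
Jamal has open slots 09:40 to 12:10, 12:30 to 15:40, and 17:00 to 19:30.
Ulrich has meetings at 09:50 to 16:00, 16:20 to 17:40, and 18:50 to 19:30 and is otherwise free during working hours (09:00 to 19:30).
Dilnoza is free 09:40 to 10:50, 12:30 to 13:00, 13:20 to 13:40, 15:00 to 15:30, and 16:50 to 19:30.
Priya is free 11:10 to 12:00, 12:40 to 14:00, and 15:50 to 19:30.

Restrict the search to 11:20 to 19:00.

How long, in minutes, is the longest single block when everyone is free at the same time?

30 minutes

Hassan free within 09:00–19:30: 09:00–10:20, 11:00–12:00, 16:20–16:40, 18:20–18:50.
Ulrich free within 09:00–19:30: 09:00–09:50, 16:00–16:20, 17:40–18:50.
Elena ∩ Hassan: 09:00–10:20, 11:00–11:50, 18:20–18:50.
Elena ∩ Hassan ∩ Jamal: 09:40–10:20, 11:00–11:50, 18:20–18:50.
Elena ∩ Hassan ∩ Jamal ∩ Ulrich: 09:40–09:50, 18:20–18:50.
Elena ∩ Hassan ∩ Jamal ∩ Ulrich ∩ Dilnoza: 09:40–09:50, 18:20–18:50.
Elena ∩ Hassan ∩ Jamal ∩ Ulrich ∩ Dilnoza ∩ Priya: 18:20–18:50.
Restricted to 11:20–19:00: 18:20–18:50.
Single common window of 30 minutes.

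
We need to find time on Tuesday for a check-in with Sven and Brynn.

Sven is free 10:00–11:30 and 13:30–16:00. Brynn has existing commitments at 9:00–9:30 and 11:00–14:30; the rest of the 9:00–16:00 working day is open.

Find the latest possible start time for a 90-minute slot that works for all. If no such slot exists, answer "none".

Brynn free within 09:00–16:00: 09:30–11:00, 14:30–16:00.
Sven ∩ Brynn: 10:00–11:00, 14:30–16:00.
Windows ≥ 90 min: 14:30–16:00.
Latest start in the last window 14:30–16:00 is 16:00 − 90 min = 14:30.

14:30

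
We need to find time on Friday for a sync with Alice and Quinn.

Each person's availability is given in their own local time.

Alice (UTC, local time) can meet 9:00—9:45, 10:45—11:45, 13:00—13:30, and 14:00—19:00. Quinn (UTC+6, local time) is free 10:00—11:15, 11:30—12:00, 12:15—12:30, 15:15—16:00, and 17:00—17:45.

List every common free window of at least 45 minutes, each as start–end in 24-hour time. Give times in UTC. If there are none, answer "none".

11:00–11:45

Alice → UTC: 09:00–09:45, 10:45–11:45, 13:00–13:30, 14:00–19:00.
Quinn → UTC: 04:00–05:15, 05:30–06:00, 06:15–06:30, 09:15–10:00, 11:00–11:45.
Alice ∩ Quinn: 09:15–09:45, 11:00–11:45.
Windows ≥ 45 min: 11:00–11:45.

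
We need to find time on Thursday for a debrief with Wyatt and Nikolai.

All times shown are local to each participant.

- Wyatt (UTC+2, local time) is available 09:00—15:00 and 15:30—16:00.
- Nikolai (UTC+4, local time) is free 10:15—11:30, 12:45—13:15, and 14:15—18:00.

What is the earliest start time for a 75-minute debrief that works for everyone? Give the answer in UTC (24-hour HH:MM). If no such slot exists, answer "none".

Wyatt → UTC: 07:00–13:00, 13:30–14:00.
Nikolai → UTC: 06:15–07:30, 08:45–09:15, 10:15–14:00.
Wyatt ∩ Nikolai: 07:00–07:30, 08:45–09:15, 10:15–13:00, 13:30–14:00.
Windows ≥ 75 min: 10:15–13:00.
Earliest such window starts at 10:15.

10:15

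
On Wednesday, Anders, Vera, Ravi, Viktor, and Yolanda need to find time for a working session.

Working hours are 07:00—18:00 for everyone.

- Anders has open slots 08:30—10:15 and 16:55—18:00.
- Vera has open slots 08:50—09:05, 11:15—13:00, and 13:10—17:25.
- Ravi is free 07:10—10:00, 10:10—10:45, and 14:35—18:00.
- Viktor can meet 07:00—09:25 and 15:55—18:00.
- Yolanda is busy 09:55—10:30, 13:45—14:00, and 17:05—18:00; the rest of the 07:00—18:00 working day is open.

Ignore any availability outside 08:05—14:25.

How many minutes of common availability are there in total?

Yolanda free within 07:00–18:00: 07:00–09:55, 10:30–13:45, 14:00–17:05.
Anders ∩ Vera: 08:50–09:05, 16:55–17:25.
Anders ∩ Vera ∩ Ravi: 08:50–09:05, 16:55–17:25.
Anders ∩ Vera ∩ Ravi ∩ Viktor: 08:50–09:05, 16:55–17:25.
Anders ∩ Vera ∩ Ravi ∩ Viktor ∩ Yolanda: 08:50–09:05, 16:55–17:05.
Restricted to 08:05–14:25: 08:50–09:05.
Total common minutes: 15.

15 minutes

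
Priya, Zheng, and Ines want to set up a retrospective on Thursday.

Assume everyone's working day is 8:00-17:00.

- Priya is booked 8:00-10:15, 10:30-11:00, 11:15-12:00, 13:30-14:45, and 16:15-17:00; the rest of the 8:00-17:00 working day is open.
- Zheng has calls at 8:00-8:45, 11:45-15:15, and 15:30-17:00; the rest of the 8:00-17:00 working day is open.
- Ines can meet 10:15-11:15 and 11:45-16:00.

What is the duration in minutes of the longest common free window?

Priya free within 08:00–17:00: 10:15–10:30, 11:00–11:15, 12:00–13:30, 14:45–16:15.
Zheng free within 08:00–17:00: 08:45–11:45, 15:15–15:30.
Priya ∩ Zheng: 10:15–10:30, 11:00–11:15, 15:15–15:30.
Priya ∩ Zheng ∩ Ines: 10:15–10:30, 11:00–11:15, 15:15–15:30.
Common window lengths: 15, 15, 15 min; longest is 15.

15 minutes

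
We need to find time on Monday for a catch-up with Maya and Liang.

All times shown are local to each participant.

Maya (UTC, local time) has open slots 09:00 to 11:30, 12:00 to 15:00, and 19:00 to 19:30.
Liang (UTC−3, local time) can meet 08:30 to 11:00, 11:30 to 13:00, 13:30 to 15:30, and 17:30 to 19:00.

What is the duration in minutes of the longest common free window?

120 minutes

Maya → UTC: 09:00–11:30, 12:00–15:00, 19:00–19:30.
Liang → UTC: 11:30–14:00, 14:30–16:00, 16:30–18:30, 20:30–22:00.
Maya ∩ Liang: 12:00–14:00, 14:30–15:00.
Common window lengths: 120, 30 min; longest is 120.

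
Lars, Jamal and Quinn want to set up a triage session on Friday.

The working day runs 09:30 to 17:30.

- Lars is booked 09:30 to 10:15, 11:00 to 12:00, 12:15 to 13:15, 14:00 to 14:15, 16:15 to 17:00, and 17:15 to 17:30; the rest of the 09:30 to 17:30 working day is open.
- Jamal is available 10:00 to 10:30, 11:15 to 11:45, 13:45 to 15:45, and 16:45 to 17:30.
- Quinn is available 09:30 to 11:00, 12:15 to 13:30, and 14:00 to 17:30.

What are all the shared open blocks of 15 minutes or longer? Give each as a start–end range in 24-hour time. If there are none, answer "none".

10:15–10:30, 14:15–15:45, 17:00–17:15

Lars free within 09:30–17:30: 10:15–11:00, 12:00–12:15, 13:15–14:00, 14:15–16:15, 17:00–17:15.
Lars ∩ Jamal: 10:15–10:30, 13:45–14:00, 14:15–15:45, 17:00–17:15.
Lars ∩ Jamal ∩ Quinn: 10:15–10:30, 14:15–15:45, 17:00–17:15.
Windows ≥ 15 min: 10:15–10:30, 14:15–15:45, 17:00–17:15.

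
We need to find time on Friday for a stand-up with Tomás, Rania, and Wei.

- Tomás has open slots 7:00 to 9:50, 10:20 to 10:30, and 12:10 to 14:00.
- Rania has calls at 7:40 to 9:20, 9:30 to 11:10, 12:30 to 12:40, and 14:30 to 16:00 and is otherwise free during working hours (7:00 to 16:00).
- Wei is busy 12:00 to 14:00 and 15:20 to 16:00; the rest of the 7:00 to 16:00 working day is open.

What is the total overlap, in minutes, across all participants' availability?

50 minutes

Rania free within 07:00–16:00: 07:00–07:40, 09:20–09:30, 11:10–12:30, 12:40–14:30.
Wei free within 07:00–16:00: 07:00–12:00, 14:00–15:20.
Tomás ∩ Rania: 07:00–07:40, 09:20–09:30, 12:10–12:30, 12:40–14:00.
Tomás ∩ Rania ∩ Wei: 07:00–07:40, 09:20–09:30.
Total common minutes: 40 + 10 = 50.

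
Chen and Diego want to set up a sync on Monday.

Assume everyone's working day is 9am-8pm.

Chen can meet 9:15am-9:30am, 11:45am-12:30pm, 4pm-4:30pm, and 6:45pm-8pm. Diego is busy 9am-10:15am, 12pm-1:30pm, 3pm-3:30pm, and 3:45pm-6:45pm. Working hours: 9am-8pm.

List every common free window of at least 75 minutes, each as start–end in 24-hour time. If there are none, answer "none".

18:45–20:00

Diego free within 09:00–20:00: 10:15–12:00, 13:30–15:00, 15:30–15:45, 18:45–20:00.
Chen ∩ Diego: 11:45–12:00, 18:45–20:00.
Windows ≥ 75 min: 18:45–20:00.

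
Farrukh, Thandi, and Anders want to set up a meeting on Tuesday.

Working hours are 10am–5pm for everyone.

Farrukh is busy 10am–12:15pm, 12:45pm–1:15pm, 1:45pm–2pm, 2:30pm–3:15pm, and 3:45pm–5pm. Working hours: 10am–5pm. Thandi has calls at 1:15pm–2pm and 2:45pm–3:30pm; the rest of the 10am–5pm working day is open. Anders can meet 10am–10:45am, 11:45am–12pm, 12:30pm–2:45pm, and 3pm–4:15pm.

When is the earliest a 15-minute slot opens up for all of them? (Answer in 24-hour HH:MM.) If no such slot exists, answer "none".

12:30

Farrukh free within 10:00–17:00: 12:15–12:45, 13:15–13:45, 14:00–14:30, 15:15–15:45.
Thandi free within 10:00–17:00: 10:00–13:15, 14:00–14:45, 15:30–17:00.
Farrukh ∩ Thandi: 12:15–12:45, 14:00–14:30, 15:30–15:45.
Farrukh ∩ Thandi ∩ Anders: 12:30–12:45, 14:00–14:30, 15:30–15:45.
Windows ≥ 15 min: 12:30–12:45, 14:00–14:30, 15:30–15:45.
Earliest such window starts at 12:30.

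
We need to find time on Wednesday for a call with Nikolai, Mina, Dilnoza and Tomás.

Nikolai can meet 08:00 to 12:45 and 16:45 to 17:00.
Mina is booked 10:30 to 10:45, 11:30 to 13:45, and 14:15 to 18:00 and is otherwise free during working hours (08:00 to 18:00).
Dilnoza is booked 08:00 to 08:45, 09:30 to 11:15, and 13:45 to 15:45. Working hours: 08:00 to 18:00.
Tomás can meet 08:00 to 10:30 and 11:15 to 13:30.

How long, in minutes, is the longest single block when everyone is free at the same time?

45 minutes

Mina free within 08:00–18:00: 08:00–10:30, 10:45–11:30, 13:45–14:15.
Dilnoza free within 08:00–18:00: 08:45–09:30, 11:15–13:45, 15:45–18:00.
Nikolai ∩ Mina: 08:00–10:30, 10:45–11:30.
Nikolai ∩ Mina ∩ Dilnoza: 08:45–09:30, 11:15–11:30.
Nikolai ∩ Mina ∩ Dilnoza ∩ Tomás: 08:45–09:30, 11:15–11:30.
Common window lengths: 45, 15 min; longest is 45.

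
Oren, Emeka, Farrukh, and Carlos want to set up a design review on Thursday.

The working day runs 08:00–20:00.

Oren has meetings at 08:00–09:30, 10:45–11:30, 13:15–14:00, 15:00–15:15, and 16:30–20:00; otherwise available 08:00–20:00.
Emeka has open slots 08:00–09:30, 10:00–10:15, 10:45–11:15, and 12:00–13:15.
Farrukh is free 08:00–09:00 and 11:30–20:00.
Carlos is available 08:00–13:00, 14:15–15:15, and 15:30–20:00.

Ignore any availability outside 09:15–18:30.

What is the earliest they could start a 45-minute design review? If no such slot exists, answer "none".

Oren free within 08:00–20:00: 09:30–10:45, 11:30–13:15, 14:00–15:00, 15:15–16:30.
Oren ∩ Emeka: 10:00–10:15, 12:00–13:15.
Oren ∩ Emeka ∩ Farrukh: 12:00–13:15.
Oren ∩ Emeka ∩ Farrukh ∩ Carlos: 12:00–13:00.
Restricted to 09:15–18:30: 12:00–13:00.
Windows ≥ 45 min: 12:00–13:00.
Earliest such window starts at 12:00.

12:00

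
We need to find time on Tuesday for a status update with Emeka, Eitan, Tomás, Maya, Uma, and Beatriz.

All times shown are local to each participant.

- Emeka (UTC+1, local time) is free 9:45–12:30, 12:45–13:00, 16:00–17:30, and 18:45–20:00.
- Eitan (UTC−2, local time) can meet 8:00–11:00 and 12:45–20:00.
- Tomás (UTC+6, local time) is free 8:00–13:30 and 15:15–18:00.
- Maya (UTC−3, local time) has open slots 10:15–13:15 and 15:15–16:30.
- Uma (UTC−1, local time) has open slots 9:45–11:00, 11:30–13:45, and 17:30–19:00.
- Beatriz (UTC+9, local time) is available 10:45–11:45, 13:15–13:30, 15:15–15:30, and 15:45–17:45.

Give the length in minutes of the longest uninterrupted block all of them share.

Emeka → UTC: 08:45–11:30, 11:45–12:00, 15:00–16:30, 17:45–19:00.
Eitan → UTC: 10:00–13:00, 14:45–22:00.
Tomás → UTC: 02:00–07:30, 09:15–12:00.
Maya → UTC: 13:15–16:15, 18:15–19:30.
Uma → UTC: 10:45–12:00, 12:30–14:45, 18:30–20:00.
Beatriz → UTC: 01:45–02:45, 04:15–04:30, 06:15–06:30, 06:45–08:45.
Emeka ∩ Eitan: 10:00–11:30, 11:45–12:00, 15:00–16:30, 17:45–19:00.
Emeka ∩ Eitan ∩ Tomás: 10:00–11:30, 11:45–12:00.
Emeka ∩ Eitan ∩ Tomás ∩ Maya: (none).
Emeka ∩ Eitan ∩ Tomás ∩ Maya ∩ Uma: (none).
Emeka ∩ Eitan ∩ Tomás ∩ Maya ∩ Uma ∩ Beatriz: (none).
No common window.

0 minutes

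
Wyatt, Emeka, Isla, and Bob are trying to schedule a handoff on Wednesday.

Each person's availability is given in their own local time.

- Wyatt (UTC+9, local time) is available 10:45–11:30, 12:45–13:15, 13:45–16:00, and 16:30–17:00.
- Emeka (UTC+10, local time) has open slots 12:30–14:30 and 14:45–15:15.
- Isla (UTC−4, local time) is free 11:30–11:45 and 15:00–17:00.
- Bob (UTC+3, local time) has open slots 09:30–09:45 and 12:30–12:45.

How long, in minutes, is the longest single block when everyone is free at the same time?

Wyatt → UTC: 01:45–02:30, 03:45–04:15, 04:45–07:00, 07:30–08:00.
Emeka → UTC: 02:30–04:30, 04:45–05:15.
Isla → UTC: 15:30–15:45, 19:00–21:00.
Bob → UTC: 06:30–06:45, 09:30–09:45.
Wyatt ∩ Emeka: 03:45–04:15, 04:45–05:15.
Wyatt ∩ Emeka ∩ Isla: (none).
Wyatt ∩ Emeka ∩ Isla ∩ Bob: (none).
No common window.

0 minutes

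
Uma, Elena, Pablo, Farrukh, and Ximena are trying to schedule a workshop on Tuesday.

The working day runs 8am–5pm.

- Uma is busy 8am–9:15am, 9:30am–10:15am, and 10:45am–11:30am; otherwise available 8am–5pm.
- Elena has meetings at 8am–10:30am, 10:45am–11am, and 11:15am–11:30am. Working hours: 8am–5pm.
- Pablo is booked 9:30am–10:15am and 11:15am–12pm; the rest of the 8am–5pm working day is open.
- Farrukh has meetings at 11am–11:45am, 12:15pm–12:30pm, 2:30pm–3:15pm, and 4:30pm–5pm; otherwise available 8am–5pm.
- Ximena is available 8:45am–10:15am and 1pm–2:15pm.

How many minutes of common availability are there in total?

75 minutes

Uma free within 08:00–17:00: 09:15–09:30, 10:15–10:45, 11:30–17:00.
Elena free within 08:00–17:00: 10:30–10:45, 11:00–11:15, 11:30–17:00.
Pablo free within 08:00–17:00: 08:00–09:30, 10:15–11:15, 12:00–17:00.
Farrukh free within 08:00–17:00: 08:00–11:00, 11:45–12:15, 12:30–14:30, 15:15–16:30.
Uma ∩ Elena: 10:30–10:45, 11:30–17:00.
Uma ∩ Elena ∩ Pablo: 10:30–10:45, 12:00–17:00.
Uma ∩ Elena ∩ Pablo ∩ Farrukh: 10:30–10:45, 12:00–12:15, 12:30–14:30, 15:15–16:30.
Uma ∩ Elena ∩ Pablo ∩ Farrukh ∩ Ximena: 13:00–14:15.
Total common minutes: 75.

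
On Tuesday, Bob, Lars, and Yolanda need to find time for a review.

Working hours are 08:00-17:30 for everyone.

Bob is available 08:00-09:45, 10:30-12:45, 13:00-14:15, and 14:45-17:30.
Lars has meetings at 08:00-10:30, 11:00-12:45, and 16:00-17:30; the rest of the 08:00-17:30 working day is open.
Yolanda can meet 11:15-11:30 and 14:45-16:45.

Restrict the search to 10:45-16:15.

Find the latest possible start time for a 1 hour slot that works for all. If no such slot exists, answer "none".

Lars free within 08:00–17:30: 10:30–11:00, 12:45–16:00.
Bob ∩ Lars: 10:30–11:00, 13:00–14:15, 14:45–16:00.
Bob ∩ Lars ∩ Yolanda: 14:45–16:00.
Restricted to 10:45–16:15: 14:45–16:00.
Windows ≥ 60 min: 14:45–16:00.
Latest start in the last window 14:45–16:00 is 16:00 − 60 min = 15:00.

15:00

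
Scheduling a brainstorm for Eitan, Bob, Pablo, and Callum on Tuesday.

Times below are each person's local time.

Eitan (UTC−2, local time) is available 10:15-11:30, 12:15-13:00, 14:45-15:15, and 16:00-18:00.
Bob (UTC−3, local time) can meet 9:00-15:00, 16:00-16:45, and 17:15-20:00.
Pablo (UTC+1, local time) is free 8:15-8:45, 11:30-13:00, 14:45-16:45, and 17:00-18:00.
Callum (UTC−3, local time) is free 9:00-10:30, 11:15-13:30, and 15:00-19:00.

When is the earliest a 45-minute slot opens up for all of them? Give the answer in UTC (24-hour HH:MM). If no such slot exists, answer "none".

Eitan → UTC: 12:15–13:30, 14:15–15:00, 16:45–17:15, 18:00–20:00.
Bob → UTC: 12:00–18:00, 19:00–19:45, 20:15–23:00.
Pablo → UTC: 07:15–07:45, 10:30–12:00, 13:45–15:45, 16:00–17:00.
Callum → UTC: 12:00–13:30, 14:15–16:30, 18:00–22:00.
Eitan ∩ Bob: 12:15–13:30, 14:15–15:00, 16:45–17:15, 19:00–19:45.
Eitan ∩ Bob ∩ Pablo: 14:15–15:00, 16:45–17:00.
Eitan ∩ Bob ∩ Pablo ∩ Callum: 14:15–15:00.
Windows ≥ 45 min: 14:15–15:00.
Earliest such window starts at 14:15.

14:15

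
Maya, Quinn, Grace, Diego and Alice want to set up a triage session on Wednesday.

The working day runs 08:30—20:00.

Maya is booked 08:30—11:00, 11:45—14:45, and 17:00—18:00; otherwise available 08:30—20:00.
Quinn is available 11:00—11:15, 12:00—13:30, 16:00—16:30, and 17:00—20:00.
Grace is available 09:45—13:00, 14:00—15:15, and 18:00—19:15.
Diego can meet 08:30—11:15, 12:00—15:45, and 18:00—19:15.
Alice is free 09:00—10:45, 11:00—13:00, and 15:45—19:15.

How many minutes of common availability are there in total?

90 minutes

Maya free within 08:30–20:00: 11:00–11:45, 14:45–17:00, 18:00–20:00.
Maya ∩ Quinn: 11:00–11:15, 16:00–16:30, 18:00–20:00.
Maya ∩ Quinn ∩ Grace: 11:00–11:15, 18:00–19:15.
Maya ∩ Quinn ∩ Grace ∩ Diego: 11:00–11:15, 18:00–19:15.
Maya ∩ Quinn ∩ Grace ∩ Diego ∩ Alice: 11:00–11:15, 18:00–19:15.
Total common minutes: 15 + 75 = 90.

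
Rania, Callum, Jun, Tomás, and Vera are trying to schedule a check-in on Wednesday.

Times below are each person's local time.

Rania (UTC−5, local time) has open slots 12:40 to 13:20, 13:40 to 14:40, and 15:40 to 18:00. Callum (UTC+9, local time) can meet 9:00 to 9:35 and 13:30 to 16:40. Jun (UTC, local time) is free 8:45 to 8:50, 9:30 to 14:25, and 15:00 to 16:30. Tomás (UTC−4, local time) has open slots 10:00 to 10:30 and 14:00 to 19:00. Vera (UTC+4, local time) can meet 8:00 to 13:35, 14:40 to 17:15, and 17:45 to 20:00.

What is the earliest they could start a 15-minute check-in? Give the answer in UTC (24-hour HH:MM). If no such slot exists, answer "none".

none

Rania → UTC: 17:40–18:20, 18:40–19:40, 20:40–23:00.
Callum → UTC: 00:00–00:35, 04:30–07:40.
Jun → UTC: 08:45–08:50, 09:30–14:25, 15:00–16:30.
Tomás → UTC: 14:00–14:30, 18:00–23:00.
Vera → UTC: 04:00–09:35, 10:40–13:15, 13:45–16:00.
Rania ∩ Callum: (none).
Rania ∩ Callum ∩ Jun: (none).
Rania ∩ Callum ∩ Jun ∩ Tomás: (none).
Rania ∩ Callum ∩ Jun ∩ Tomás ∩ Vera: (none).
Windows ≥ 15 min: (none).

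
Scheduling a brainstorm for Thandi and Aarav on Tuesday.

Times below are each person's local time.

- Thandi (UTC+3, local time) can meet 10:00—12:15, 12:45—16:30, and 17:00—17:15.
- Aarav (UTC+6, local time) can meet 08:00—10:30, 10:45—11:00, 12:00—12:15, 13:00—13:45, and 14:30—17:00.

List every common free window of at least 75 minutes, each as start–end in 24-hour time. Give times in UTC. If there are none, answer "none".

Thandi → UTC: 07:00–09:15, 09:45–13:30, 14:00–14:15.
Aarav → UTC: 02:00–04:30, 04:45–05:00, 06:00–06:15, 07:00–07:45, 08:30–11:00.
Thandi ∩ Aarav: 07:00–07:45, 08:30–09:15, 09:45–11:00.
Windows ≥ 75 min: 09:45–11:00.

09:45–11:00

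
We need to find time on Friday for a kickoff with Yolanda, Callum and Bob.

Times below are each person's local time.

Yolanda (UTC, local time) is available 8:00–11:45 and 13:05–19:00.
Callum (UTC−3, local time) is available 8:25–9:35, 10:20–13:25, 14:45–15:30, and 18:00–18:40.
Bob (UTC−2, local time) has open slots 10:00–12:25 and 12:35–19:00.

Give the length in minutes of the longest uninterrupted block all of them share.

Yolanda → UTC: 08:00–11:45, 13:05–19:00.
Callum → UTC: 11:25–12:35, 13:20–16:25, 17:45–18:30, 21:00–21:40.
Bob → UTC: 12:00–14:25, 14:35–21:00.
Yolanda ∩ Callum: 11:25–11:45, 13:20–16:25, 17:45–18:30.
Yolanda ∩ Callum ∩ Bob: 13:20–14:25, 14:35–16:25, 17:45–18:30.
Common window lengths: 65, 110, 45 min; longest is 110.

110 minutes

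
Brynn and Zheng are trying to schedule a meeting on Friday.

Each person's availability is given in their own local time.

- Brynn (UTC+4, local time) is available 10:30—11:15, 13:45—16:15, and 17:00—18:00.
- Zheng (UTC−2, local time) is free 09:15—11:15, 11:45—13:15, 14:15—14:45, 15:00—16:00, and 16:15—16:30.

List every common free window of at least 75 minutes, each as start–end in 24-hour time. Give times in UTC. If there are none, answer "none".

none

Brynn → UTC: 06:30–07:15, 09:45–12:15, 13:00–14:00.
Zheng → UTC: 11:15–13:15, 13:45–15:15, 16:15–16:45, 17:00–18:00, 18:15–18:30.
Brynn ∩ Zheng: 11:15–12:15, 13:00–13:15, 13:45–14:00.
Windows ≥ 75 min: (none).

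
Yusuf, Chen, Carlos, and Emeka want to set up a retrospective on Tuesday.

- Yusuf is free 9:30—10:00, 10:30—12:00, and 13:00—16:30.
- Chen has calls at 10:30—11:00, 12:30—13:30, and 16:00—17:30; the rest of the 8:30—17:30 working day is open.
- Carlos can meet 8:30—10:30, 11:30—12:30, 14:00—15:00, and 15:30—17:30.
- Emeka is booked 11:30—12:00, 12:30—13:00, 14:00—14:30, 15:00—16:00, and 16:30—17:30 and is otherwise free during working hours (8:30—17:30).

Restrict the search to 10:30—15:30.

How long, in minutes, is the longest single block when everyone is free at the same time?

Chen free within 08:30–17:30: 08:30–10:30, 11:00–12:30, 13:30–16:00.
Emeka free within 08:30–17:30: 08:30–11:30, 12:00–12:30, 13:00–14:00, 14:30–15:00, 16:00–16:30.
Yusuf ∩ Chen: 09:30–10:00, 11:00–12:00, 13:30–16:00.
Yusuf ∩ Chen ∩ Carlos: 09:30–10:00, 11:30–12:00, 14:00–15:00, 15:30–16:00.
Yusuf ∩ Chen ∩ Carlos ∩ Emeka: 09:30–10:00, 14:30–15:00.
Restricted to 10:30–15:30: 14:30–15:00.
Single common window of 30 minutes.

30 minutes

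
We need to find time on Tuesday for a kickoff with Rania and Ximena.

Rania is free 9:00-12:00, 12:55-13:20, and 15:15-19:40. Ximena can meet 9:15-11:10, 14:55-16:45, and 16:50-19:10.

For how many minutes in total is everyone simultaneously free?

Rania ∩ Ximena: 09:15–11:10, 15:15–16:45, 16:50–19:10.
Total common minutes: 115 + 90 + 140 = 345.

345 minutes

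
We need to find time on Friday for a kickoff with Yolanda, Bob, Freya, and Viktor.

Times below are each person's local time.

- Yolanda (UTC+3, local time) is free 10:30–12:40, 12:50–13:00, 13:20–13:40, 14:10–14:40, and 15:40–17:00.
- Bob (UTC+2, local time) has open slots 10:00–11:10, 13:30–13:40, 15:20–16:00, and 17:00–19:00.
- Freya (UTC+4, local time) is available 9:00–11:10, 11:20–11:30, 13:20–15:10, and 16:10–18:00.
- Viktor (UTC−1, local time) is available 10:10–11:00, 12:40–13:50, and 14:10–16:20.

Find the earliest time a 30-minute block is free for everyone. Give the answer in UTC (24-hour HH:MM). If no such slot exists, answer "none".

Yolanda → UTC: 07:30–09:40, 09:50–10:00, 10:20–10:40, 11:10–11:40, 12:40–14:00.
Bob → UTC: 08:00–09:10, 11:30–11:40, 13:20–14:00, 15:00–17:00.
Freya → UTC: 05:00–07:10, 07:20–07:30, 09:20–11:10, 12:10–14:00.
Viktor → UTC: 11:10–12:00, 13:40–14:50, 15:10–17:20.
Yolanda ∩ Bob: 08:00–09:10, 11:30–11:40, 13:20–14:00.
Yolanda ∩ Bob ∩ Freya: 13:20–14:00.
Yolanda ∩ Bob ∩ Freya ∩ Viktor: 13:40–14:00.
Windows ≥ 30 min: (none).

none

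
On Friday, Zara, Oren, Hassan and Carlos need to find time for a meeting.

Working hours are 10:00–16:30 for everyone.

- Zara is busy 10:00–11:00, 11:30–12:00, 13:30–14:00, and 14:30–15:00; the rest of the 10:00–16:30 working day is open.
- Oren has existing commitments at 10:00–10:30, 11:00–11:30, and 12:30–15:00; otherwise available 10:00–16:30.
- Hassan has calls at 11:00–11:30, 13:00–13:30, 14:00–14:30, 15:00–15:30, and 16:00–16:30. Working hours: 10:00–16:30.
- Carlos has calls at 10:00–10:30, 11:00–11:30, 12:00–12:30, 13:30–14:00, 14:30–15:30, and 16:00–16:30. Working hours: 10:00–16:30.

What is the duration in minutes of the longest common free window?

30 minutes

Zara free within 10:00–16:30: 11:00–11:30, 12:00–13:30, 14:00–14:30, 15:00–16:30.
Oren free within 10:00–16:30: 10:30–11:00, 11:30–12:30, 15:00–16:30.
Hassan free within 10:00–16:30: 10:00–11:00, 11:30–13:00, 13:30–14:00, 14:30–15:00, 15:30–16:00.
Carlos free within 10:00–16:30: 10:30–11:00, 11:30–12:00, 12:30–13:30, 14:00–14:30, 15:30–16:00.
Zara ∩ Oren: 12:00–12:30, 15:00–16:30.
Zara ∩ Oren ∩ Hassan: 12:00–12:30, 15:30–16:00.
Zara ∩ Oren ∩ Hassan ∩ Carlos: 15:30–16:00.
Single common window of 30 minutes.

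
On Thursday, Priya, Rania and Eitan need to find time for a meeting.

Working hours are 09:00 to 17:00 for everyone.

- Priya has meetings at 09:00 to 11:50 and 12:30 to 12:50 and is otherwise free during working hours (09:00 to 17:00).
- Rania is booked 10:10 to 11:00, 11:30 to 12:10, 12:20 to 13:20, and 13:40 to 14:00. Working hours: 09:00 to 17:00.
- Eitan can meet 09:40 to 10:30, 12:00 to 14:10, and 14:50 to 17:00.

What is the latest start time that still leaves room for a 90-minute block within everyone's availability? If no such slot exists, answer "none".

15:30

Priya free within 09:00–17:00: 11:50–12:30, 12:50–17:00.
Rania free within 09:00–17:00: 09:00–10:10, 11:00–11:30, 12:10–12:20, 13:20–13:40, 14:00–17:00.
Priya ∩ Rania: 12:10–12:20, 13:20–13:40, 14:00–17:00.
Priya ∩ Rania ∩ Eitan: 12:10–12:20, 13:20–13:40, 14:00–14:10, 14:50–17:00.
Windows ≥ 90 min: 14:50–17:00.
Latest start in the last window 14:50–17:00 is 17:00 − 90 min = 15:30.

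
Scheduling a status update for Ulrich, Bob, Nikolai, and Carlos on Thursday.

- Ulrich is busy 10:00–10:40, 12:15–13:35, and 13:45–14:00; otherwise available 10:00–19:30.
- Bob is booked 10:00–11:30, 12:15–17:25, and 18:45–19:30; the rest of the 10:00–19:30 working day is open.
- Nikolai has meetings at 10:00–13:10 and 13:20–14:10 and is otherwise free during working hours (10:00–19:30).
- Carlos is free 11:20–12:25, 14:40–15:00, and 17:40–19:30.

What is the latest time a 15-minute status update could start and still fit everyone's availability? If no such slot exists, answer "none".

Ulrich free within 10:00–19:30: 10:40–12:15, 13:35–13:45, 14:00–19:30.
Bob free within 10:00–19:30: 11:30–12:15, 17:25–18:45.
Nikolai free within 10:00–19:30: 13:10–13:20, 14:10–19:30.
Ulrich ∩ Bob: 11:30–12:15, 17:25–18:45.
Ulrich ∩ Bob ∩ Nikolai: 17:25–18:45.
Ulrich ∩ Bob ∩ Nikolai ∩ Carlos: 17:40–18:45.
Windows ≥ 15 min: 17:40–18:45.
Latest start in the last window 17:40–18:45 is 18:45 − 15 min = 18:30.

18:30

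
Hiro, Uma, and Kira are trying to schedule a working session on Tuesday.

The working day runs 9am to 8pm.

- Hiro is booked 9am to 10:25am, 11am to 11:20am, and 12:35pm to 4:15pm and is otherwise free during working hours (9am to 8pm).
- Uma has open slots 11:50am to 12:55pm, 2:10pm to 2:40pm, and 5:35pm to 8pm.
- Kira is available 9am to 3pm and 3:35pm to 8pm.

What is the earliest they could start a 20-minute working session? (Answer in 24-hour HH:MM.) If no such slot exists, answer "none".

11:50

Hiro free within 09:00–20:00: 10:25–11:00, 11:20–12:35, 16:15–20:00.
Hiro ∩ Uma: 11:50–12:35, 17:35–20:00.
Hiro ∩ Uma ∩ Kira: 11:50–12:35, 17:35–20:00.
Windows ≥ 20 min: 11:50–12:35, 17:35–20:00.
Earliest such window starts at 11:50.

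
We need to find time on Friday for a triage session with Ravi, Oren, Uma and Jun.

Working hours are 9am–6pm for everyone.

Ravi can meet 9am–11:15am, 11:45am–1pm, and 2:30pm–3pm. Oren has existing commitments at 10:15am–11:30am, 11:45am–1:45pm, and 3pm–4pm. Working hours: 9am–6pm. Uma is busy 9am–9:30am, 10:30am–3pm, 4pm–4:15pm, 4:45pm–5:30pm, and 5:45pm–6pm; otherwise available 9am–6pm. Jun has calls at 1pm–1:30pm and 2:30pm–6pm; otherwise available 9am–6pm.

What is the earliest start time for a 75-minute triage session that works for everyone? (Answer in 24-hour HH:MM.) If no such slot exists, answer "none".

Oren free within 09:00–18:00: 09:00–10:15, 11:30–11:45, 13:45–15:00, 16:00–18:00.
Uma free within 09:00–18:00: 09:30–10:30, 15:00–16:00, 16:15–16:45, 17:30–17:45.
Jun free within 09:00–18:00: 09:00–13:00, 13:30–14:30.
Ravi ∩ Oren: 09:00–10:15, 14:30–15:00.
Ravi ∩ Oren ∩ Uma: 09:30–10:15.
Ravi ∩ Oren ∩ Uma ∩ Jun: 09:30–10:15.
Windows ≥ 75 min: (none).

none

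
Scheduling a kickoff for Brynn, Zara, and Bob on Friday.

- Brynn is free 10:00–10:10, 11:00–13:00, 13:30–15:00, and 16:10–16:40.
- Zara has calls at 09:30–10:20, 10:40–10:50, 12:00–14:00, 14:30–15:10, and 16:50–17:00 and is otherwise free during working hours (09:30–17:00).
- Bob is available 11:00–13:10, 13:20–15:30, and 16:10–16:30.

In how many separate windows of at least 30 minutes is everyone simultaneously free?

2

Zara free within 09:30–17:00: 10:20–10:40, 10:50–12:00, 14:00–14:30, 15:10–16:50.
Brynn ∩ Zara: 11:00–12:00, 14:00–14:30, 16:10–16:40.
Brynn ∩ Zara ∩ Bob: 11:00–12:00, 14:00–14:30, 16:10–16:30.
Windows ≥ 30 min: 11:00–12:00, 14:00–14:30.
That's 2 windows.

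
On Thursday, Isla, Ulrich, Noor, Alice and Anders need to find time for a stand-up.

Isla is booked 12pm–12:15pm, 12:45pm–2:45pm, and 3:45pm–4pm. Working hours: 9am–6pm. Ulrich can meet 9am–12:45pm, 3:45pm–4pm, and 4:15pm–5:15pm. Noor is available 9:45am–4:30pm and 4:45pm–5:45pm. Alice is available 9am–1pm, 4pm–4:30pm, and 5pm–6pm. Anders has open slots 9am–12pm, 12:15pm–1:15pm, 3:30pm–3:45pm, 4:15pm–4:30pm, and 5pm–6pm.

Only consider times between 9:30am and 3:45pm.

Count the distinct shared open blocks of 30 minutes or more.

2

Isla free within 09:00–18:00: 09:00–12:00, 12:15–12:45, 14:45–15:45, 16:00–18:00.
Isla ∩ Ulrich: 09:00–12:00, 12:15–12:45, 16:15–17:15.
Isla ∩ Ulrich ∩ Noor: 09:45–12:00, 12:15–12:45, 16:15–16:30, 16:45–17:15.
Isla ∩ Ulrich ∩ Noor ∩ Alice: 09:45–12:00, 12:15–12:45, 16:15–16:30, 17:00–17:15.
Isla ∩ Ulrich ∩ Noor ∩ Alice ∩ Anders: 09:45–12:00, 12:15–12:45, 16:15–16:30, 17:00–17:15.
Restricted to 09:30–15:45: 09:45–12:00, 12:15–12:45.
Windows ≥ 30 min: 09:45–12:00, 12:15–12:45.
That's 2 windows.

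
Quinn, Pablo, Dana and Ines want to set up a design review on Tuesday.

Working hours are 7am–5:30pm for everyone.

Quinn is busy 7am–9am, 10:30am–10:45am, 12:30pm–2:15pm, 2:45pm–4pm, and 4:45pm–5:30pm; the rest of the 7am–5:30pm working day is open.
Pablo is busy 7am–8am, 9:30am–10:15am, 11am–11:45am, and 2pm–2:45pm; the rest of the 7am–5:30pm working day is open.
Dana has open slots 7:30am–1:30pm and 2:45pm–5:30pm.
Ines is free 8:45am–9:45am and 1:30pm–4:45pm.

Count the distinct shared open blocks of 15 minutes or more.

Quinn free within 07:00–17:30: 09:00–10:30, 10:45–12:30, 14:15–14:45, 16:00–16:45.
Pablo free within 07:00–17:30: 08:00–09:30, 10:15–11:00, 11:45–14:00, 14:45–17:30.
Quinn ∩ Pablo: 09:00–09:30, 10:15–10:30, 10:45–11:00, 11:45–12:30, 16:00–16:45.
Quinn ∩ Pablo ∩ Dana: 09:00–09:30, 10:15–10:30, 10:45–11:00, 11:45–12:30, 16:00–16:45.
Quinn ∩ Pablo ∩ Dana ∩ Ines: 09:00–09:30, 16:00–16:45.
Windows ≥ 15 min: 09:00–09:30, 16:00–16:45.
That's 2 windows.

2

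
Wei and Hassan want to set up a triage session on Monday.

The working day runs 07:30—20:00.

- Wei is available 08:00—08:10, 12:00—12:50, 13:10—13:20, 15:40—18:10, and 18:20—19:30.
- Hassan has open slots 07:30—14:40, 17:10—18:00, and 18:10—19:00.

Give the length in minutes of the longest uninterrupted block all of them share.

50 minutes

Wei ∩ Hassan: 08:00–08:10, 12:00–12:50, 13:10–13:20, 17:10–18:00, 18:20–19:00.
Common window lengths: 10, 50, 10, 50, 40 min; longest is 50.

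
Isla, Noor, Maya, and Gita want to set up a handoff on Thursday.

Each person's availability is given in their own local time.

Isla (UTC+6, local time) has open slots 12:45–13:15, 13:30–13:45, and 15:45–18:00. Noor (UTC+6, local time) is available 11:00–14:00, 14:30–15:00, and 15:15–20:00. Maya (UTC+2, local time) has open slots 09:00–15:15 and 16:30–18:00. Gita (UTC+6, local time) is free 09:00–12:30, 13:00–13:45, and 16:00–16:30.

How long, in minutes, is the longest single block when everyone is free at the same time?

30 minutes

Isla → UTC: 06:45–07:15, 07:30–07:45, 09:45–12:00.
Noor → UTC: 05:00–08:00, 08:30–09:00, 09:15–14:00.
Maya → UTC: 07:00–13:15, 14:30–16:00.
Gita → UTC: 03:00–06:30, 07:00–07:45, 10:00–10:30.
Isla ∩ Noor: 06:45–07:15, 07:30–07:45, 09:45–12:00.
Isla ∩ Noor ∩ Maya: 07:00–07:15, 07:30–07:45, 09:45–12:00.
Isla ∩ Noor ∩ Maya ∩ Gita: 07:00–07:15, 07:30–07:45, 10:00–10:30.
Common window lengths: 15, 15, 30 min; longest is 30.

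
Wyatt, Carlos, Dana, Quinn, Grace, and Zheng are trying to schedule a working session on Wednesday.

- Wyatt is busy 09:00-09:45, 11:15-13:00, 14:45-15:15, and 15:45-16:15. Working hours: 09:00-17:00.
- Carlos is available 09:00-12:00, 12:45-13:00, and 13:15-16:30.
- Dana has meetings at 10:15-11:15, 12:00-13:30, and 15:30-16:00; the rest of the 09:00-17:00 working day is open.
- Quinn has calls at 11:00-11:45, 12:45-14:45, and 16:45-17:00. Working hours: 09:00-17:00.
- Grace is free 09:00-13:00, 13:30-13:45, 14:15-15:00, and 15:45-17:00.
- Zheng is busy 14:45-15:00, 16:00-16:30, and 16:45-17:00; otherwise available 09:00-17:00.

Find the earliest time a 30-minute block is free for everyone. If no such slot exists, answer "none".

Wyatt free within 09:00–17:00: 09:45–11:15, 13:00–14:45, 15:15–15:45, 16:15–17:00.
Dana free within 09:00–17:00: 09:00–10:15, 11:15–12:00, 13:30–15:30, 16:00–17:00.
Quinn free within 09:00–17:00: 09:00–11:00, 11:45–12:45, 14:45–16:45.
Zheng free within 09:00–17:00: 09:00–14:45, 15:00–16:00, 16:30–16:45.
Wyatt ∩ Carlos: 09:45–11:15, 13:15–14:45, 15:15–15:45, 16:15–16:30.
Wyatt ∩ Carlos ∩ Dana: 09:45–10:15, 13:30–14:45, 15:15–15:30, 16:15–16:30.
Wyatt ∩ Carlos ∩ Dana ∩ Quinn: 09:45–10:15, 15:15–15:30, 16:15–16:30.
Wyatt ∩ Carlos ∩ Dana ∩ Quinn ∩ Grace: 09:45–10:15, 16:15–16:30.
Wyatt ∩ Carlos ∩ Dana ∩ Quinn ∩ Grace ∩ Zheng: 09:45–10:15.
Windows ≥ 30 min: 09:45–10:15.
Earliest such window starts at 09:45.

09:45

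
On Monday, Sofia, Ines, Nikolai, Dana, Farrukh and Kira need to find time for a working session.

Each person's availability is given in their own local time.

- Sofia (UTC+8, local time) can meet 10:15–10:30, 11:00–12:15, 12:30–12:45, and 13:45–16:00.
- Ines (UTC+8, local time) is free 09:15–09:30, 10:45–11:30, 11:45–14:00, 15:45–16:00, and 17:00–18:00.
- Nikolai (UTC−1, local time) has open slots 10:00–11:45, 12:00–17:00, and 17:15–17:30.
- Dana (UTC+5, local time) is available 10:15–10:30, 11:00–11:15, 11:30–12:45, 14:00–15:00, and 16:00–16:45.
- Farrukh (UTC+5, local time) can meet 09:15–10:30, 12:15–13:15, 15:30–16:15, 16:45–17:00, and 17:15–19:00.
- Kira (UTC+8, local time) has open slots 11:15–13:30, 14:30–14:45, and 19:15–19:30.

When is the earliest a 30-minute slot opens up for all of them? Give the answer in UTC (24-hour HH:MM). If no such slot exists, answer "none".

Sofia → UTC: 02:15–02:30, 03:00–04:15, 04:30–04:45, 05:45–08:00.
Ines → UTC: 01:15–01:30, 02:45–03:30, 03:45–06:00, 07:45–08:00, 09:00–10:00.
Nikolai → UTC: 11:00–12:45, 13:00–18:00, 18:15–18:30.
Dana → UTC: 05:15–05:30, 06:00–06:15, 06:30–07:45, 09:00–10:00, 11:00–11:45.
Farrukh → UTC: 04:15–05:30, 07:15–08:15, 10:30–11:15, 11:45–12:00, 12:15–14:00.
Kira → UTC: 03:15–05:30, 06:30–06:45, 11:15–11:30.
Sofia ∩ Ines: 03:00–03:30, 03:45–04:15, 04:30–04:45, 05:45–06:00, 07:45–08:00.
Sofia ∩ Ines ∩ Nikolai: (none).
Sofia ∩ Ines ∩ Nikolai ∩ Dana: (none).
Sofia ∩ Ines ∩ Nikolai ∩ Dana ∩ Farrukh: (none).
Sofia ∩ Ines ∩ Nikolai ∩ Dana ∩ Farrukh ∩ Kira: (none).
Windows ≥ 30 min: (none).

none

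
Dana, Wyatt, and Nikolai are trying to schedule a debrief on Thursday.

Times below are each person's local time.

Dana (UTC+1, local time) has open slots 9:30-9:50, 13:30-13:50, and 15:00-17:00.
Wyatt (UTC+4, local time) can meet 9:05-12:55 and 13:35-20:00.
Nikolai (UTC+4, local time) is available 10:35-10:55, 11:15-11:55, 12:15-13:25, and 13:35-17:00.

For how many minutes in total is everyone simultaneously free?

40 minutes

Dana → UTC: 08:30–08:50, 12:30–12:50, 14:00–16:00.
Wyatt → UTC: 05:05–08:55, 09:35–16:00.
Nikolai → UTC: 06:35–06:55, 07:15–07:55, 08:15–09:25, 09:35–13:00.
Dana ∩ Wyatt: 08:30–08:50, 12:30–12:50, 14:00–16:00.
Dana ∩ Wyatt ∩ Nikolai: 08:30–08:50, 12:30–12:50.
Total common minutes: 20 + 20 = 40.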